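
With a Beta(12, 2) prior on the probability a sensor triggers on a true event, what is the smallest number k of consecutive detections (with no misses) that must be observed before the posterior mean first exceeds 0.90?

k = 7

After k detections and 0 misses the posterior is Beta(12+k, 2), with mean (12+k)/(12+2+k).
Set (12+k)/(14+k) > 0.90 and solve: k > (0.90·14 − 12)/(1 − 0.90) = 6.000.
The smallest integer exceeding 6.000 is 7.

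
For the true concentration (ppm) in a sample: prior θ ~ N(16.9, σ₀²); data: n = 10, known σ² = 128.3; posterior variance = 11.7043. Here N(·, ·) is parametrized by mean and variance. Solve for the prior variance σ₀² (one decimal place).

Posterior precision equals prior precision plus data precision: 1/σ_n² = 1/σ₀² + n/σ².
So 1/σ₀² = 1/11.7043 − 10/128.3 = 0.085439 − 0.077942 = 0.007497.
Hence σ₀² = 1/0.007497 ≈ 133.4.

σ₀² = 133.4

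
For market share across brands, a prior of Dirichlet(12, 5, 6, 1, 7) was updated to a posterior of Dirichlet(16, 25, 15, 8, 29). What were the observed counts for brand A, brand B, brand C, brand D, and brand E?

For a Dirichlet(α) prior with multinomial counts c, the posterior is Dirichlet(α + c) componentwise.
Counts are posterior − prior componentwise: 16−12=4, 25−5=20, 15−6=9, 8−1=7, 29−7=22.

counts (4, 20, 9, 7, 22)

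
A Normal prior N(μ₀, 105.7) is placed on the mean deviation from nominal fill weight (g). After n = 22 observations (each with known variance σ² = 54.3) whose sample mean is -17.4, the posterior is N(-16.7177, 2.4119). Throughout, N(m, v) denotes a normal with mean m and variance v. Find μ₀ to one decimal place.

μ₀ = 12.5

With known observation variance, the Normal–Normal posterior has precision τ_n = τ₀ + n/σ² and mean μ_n = (τ₀μ₀ + (n/σ²)x̄)/τ_n.
Here τ₀ = 1/105.7 = 0.009461 and τ_data = 22/54.3 = 0.405157, so τ_n = 0.414618.
Rearranging for μ₀: μ₀ = (μ_n·τ_n − τ_data·x̄)/τ₀ = (-16.7177·0.414618 − 0.405157·-17.4) / 0.009461 = 0.118272/0.009461 ≈ 12.5.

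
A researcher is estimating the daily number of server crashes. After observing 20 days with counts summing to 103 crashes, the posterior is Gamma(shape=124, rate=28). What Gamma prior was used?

Gamma–Poisson conjugacy: posterior shape = α + Σxᵢ, posterior rate = β + n.
So α = 124 − 103 = 21 and β = 28 − 20 = 8.

Gamma(shape=21, rate=8)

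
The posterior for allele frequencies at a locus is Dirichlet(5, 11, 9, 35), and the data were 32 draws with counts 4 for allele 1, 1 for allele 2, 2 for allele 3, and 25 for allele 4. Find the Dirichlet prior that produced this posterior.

Dirichlet(1, 10, 7, 10)

For a Dirichlet(α) prior with multinomial counts c, the posterior is Dirichlet(α + c) componentwise.
Subtract each count from the matching posterior parameter: 5−4=1, 11−1=10, 9−2=7, 35−25=10.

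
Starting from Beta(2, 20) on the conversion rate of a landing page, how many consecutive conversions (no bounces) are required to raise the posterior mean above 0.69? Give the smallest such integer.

After k conversions and 0 bounces the posterior is Beta(2+k, 20), with mean (2+k)/(2+20+k).
Set (2+k)/(22+k) > 0.69 and solve: k > (0.69·22 − 2)/(1 − 0.69) = 42.516.
The smallest integer exceeding 42.516 is 43, and checking k=43: (45)/(65) = 0.6923 > 0.69.

k = 43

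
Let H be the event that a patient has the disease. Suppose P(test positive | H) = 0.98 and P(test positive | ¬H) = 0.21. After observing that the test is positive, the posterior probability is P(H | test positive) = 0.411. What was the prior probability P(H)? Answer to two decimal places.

P(H) = 0.13

Bayes' rule in odds form gives O(H|E) = O(H)·[P(E|H)/P(E|¬H)], hence O(H) = O(H|E)/LR.
Posterior odds = 0.411/(1−0.411) = 0.6978. LR = 0.98/0.21 = 4.6667.
Prior odds = 0.6978/4.6667 = 0.1495, so P(H) = 0.1495/(1+0.1495) ≈ 0.13.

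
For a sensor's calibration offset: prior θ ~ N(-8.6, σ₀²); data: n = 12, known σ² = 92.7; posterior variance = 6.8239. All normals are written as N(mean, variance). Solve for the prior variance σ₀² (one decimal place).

σ₀² = 58.5

For the Normal–Normal model with known σ², precisions add: τ_n = τ₀ + n/σ².
So 1/σ₀² = 1/6.8239 − 12/92.7 = 0.146544 − 0.129450 = 0.017094.
Hence σ₀² = 1/0.017094 ≈ 58.5.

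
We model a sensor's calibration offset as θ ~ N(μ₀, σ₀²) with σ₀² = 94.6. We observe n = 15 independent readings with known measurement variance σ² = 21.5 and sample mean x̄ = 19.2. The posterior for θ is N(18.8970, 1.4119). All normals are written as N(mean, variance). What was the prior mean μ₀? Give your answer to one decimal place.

μ₀ = -1.1

With known observation variance, the Normal–Normal posterior has precision τ_n = τ₀ + n/σ² and mean μ_n = (τ₀μ₀ + (n/σ²)x̄)/τ_n.
Here τ₀ = 1/94.6 = 0.010571 and τ_data = 15/21.5 = 0.697674, so τ_n = 0.708245.
Rearranging for μ₀: μ₀ = (μ_n·τ_n − τ_data·x̄)/τ₀ = (18.8970·0.708245 − 0.697674·19.2) / 0.010571 = -0.011635/0.010571 ≈ -1.1.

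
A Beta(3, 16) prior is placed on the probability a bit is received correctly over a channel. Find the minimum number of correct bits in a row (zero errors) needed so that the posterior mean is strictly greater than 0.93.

k = 210

After k correct bits and 0 errors the posterior is Beta(3+k, 16), with mean (3+k)/(3+16+k).
Set (3+k)/(19+k) > 0.93 and solve: k > (0.93·19 − 3)/(1 − 0.93) = 209.571.
The smallest integer exceeding 209.571 is 210.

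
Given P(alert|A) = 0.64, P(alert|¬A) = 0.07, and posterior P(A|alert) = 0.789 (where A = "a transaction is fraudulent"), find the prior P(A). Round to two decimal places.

Bayes' rule in odds form gives O(A|E) = O(A)·[P(E|A)/P(E|¬A)], hence O(A) = O(A|E)/LR.
Posterior odds = 0.789/(1−0.789) = 3.7393. LR = 0.64/0.07 = 9.1429.
Prior odds = 3.7393/9.1429 = 0.4090, so P(A) = 0.4090/(1+0.4090) ≈ 0.29.

P(A) = 0.29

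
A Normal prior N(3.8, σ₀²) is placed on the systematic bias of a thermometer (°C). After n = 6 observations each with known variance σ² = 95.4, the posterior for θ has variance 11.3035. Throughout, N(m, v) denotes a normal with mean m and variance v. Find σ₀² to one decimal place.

Posterior precision equals prior precision plus data precision: 1/σ_n² = 1/σ₀² + n/σ².
So 1/σ₀² = 1/11.3035 − 6/95.4 = 0.088468 − 0.062893 = 0.025575.
Hence σ₀² = 1/0.025575 ≈ 39.1.

σ₀² = 39.1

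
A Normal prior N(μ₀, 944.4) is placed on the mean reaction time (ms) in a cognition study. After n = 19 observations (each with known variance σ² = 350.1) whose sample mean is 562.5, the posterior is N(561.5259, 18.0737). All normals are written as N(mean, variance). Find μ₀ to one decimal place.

The posterior mean is a precision-weighted average: μ_n = (τ₀μ₀ + τ_data·x̄)/(τ₀+τ_data), with τ₀=1/σ₀² and τ_data=n/σ².
Here τ₀ = 1/944.4 = 0.001059 and τ_data = 19/350.1 = 0.054270, so τ_n = 0.055329.
Rearranging for μ₀: μ₀ = (μ_n·τ_n − τ_data·x̄)/τ₀ = (561.5259·0.055329 − 0.054270·562.5) / 0.001059 = 0.541792/0.001059 ≈ 511.6.

μ₀ = 511.6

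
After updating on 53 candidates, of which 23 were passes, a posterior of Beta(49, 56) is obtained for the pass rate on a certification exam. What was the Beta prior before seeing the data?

A Beta(a, b) prior with s successes and f failures in binomial data gives a Beta(a+s, b+f) posterior.
Subtract the data counts: 49−23=26, 56−30=26.

Beta(26, 26)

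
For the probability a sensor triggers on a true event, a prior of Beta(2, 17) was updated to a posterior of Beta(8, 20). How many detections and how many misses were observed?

A Beta(α, β) prior with s successes and f failures in binomial data gives a Beta(α+s, β+f) posterior.
Match parameters: s=8−2=6, f=20−17=3.

6 detections and 3 misses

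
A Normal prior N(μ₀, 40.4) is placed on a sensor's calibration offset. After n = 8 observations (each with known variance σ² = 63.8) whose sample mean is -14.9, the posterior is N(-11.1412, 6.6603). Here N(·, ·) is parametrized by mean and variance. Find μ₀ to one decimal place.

The posterior mean is a precision-weighted average: μ_n = (τ₀μ₀ + τ_data·x̄)/(τ₀+τ_data), with τ₀=1/σ₀² and τ_data=n/σ².
Here τ₀ = 1/40.4 = 0.024752 and τ_data = 8/63.8 = 0.125392, so τ_n = 0.150144.
Rearranging for μ₀: μ₀ = (μ_n·τ_n − τ_data·x̄)/τ₀ = (-11.1412·0.150144 − 0.125392·-14.9) / 0.024752 = 0.195556/0.024752 ≈ 7.9.

μ₀ = 7.9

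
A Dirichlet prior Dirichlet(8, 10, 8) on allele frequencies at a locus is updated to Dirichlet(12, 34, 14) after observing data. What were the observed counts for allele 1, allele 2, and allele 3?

For a Dirichlet(α) prior with multinomial counts c, the posterior is Dirichlet(α + c) componentwise.
Counts are posterior − prior componentwise: 12−8=4, 34−10=24, 14−8=6.

counts (4, 24, 6)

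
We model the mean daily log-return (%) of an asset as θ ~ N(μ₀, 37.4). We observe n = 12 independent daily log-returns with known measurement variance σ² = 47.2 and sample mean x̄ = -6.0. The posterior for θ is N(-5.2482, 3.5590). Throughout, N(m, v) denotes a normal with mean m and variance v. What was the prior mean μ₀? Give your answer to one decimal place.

The posterior mean is a precision-weighted average: μ_n = (τ₀μ₀ + τ_data·x̄)/(τ₀+τ_data), with τ₀=1/σ₀² and τ_data=n/σ².
Here τ₀ = 1/37.4 = 0.026738 and τ_data = 12/47.2 = 0.254237, so τ_n = 0.280975.
Rearranging for μ₀: μ₀ = (μ_n·τ_n − τ_data·x̄)/τ₀ = (-5.2482·0.280975 − 0.254237·-6.0) / 0.026738 = 0.050809/0.026738 ≈ 1.9.

μ₀ = 1.9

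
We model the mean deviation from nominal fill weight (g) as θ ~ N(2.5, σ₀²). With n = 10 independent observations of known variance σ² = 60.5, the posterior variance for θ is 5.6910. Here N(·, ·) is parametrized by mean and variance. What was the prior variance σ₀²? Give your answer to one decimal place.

σ₀² = 95.9

For the Normal–Normal model with known σ², precisions add: τ_n = τ₀ + n/σ².
So 1/σ₀² = 1/5.6910 − 10/60.5 = 0.175716 − 0.165289 = 0.010427.
Hence σ₀² = 1/0.010427 ≈ 95.9.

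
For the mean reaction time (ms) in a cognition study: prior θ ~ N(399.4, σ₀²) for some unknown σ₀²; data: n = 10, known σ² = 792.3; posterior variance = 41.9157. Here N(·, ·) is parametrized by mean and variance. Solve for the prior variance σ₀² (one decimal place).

σ₀² = 89.0

For the Normal–Normal model with known σ², precisions add: τ_n = τ₀ + n/σ².
So 1/σ₀² = 1/41.9157 − 10/792.3 = 0.023857 − 0.012621 = 0.011236.
Hence σ₀² = 1/0.011236 ≈ 89.0.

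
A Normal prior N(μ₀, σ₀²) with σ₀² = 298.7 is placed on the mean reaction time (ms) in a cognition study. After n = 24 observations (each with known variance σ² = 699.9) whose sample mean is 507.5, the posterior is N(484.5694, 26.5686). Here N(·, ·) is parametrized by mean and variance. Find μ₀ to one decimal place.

μ₀ = 249.7

With known observation variance, the Normal–Normal posterior has precision τ_n = τ₀ + n/σ² and mean μ_n = (τ₀μ₀ + (n/σ²)x̄)/τ_n.
Here τ₀ = 1/298.7 = 0.003348 and τ_data = 24/699.9 = 0.034291, so τ_n = 0.037639.
Rearranging for μ₀: μ₀ = (μ_n·τ_n − τ_data·x̄)/τ₀ = (484.5694·0.037639 − 0.034291·507.5) / 0.003348 = 0.836025/0.003348 ≈ 249.7.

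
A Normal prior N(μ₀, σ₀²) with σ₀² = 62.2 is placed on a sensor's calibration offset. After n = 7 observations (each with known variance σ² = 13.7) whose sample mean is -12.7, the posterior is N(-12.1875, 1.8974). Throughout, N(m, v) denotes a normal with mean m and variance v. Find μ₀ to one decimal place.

The posterior mean is a precision-weighted average: μ_n = (τ₀μ₀ + τ_data·x̄)/(τ₀+τ_data), with τ₀=1/σ₀² and τ_data=n/σ².
Here τ₀ = 1/62.2 = 0.016077 and τ_data = 7/13.7 = 0.510949, so τ_n = 0.527026.
Rearranging for μ₀: μ₀ = (μ_n·τ_n − τ_data·x̄)/τ₀ = (-12.1875·0.527026 − 0.510949·-12.7) / 0.016077 = 0.065923/0.016077 ≈ 4.1.

μ₀ = 4.1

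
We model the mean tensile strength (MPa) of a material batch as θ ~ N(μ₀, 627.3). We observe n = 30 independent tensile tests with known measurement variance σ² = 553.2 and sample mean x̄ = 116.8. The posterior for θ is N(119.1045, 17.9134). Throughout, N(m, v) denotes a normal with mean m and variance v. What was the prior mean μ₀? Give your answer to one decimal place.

μ₀ = 197.5

The posterior mean is a precision-weighted average: μ_n = (τ₀μ₀ + τ_data·x̄)/(τ₀+τ_data), with τ₀=1/σ₀² and τ_data=n/σ².
Here τ₀ = 1/627.3 = 0.001594 and τ_data = 30/553.2 = 0.054230, so τ_n = 0.055824.
Rearranging for μ₀: μ₀ = (μ_n·τ_n − τ_data·x̄)/τ₀ = (119.1045·0.055824 − 0.054230·116.8) / 0.001594 = 0.314826/0.001594 ≈ 197.5.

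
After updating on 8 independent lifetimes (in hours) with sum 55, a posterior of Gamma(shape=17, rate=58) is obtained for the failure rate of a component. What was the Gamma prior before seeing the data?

Gamma(shape=9, rate=3)

Gamma–exponential conjugacy: posterior shape = α + n, posterior rate = β + Σtᵢ.
So α = 17 − 8 = 9 and β = 58 − 55 = 3.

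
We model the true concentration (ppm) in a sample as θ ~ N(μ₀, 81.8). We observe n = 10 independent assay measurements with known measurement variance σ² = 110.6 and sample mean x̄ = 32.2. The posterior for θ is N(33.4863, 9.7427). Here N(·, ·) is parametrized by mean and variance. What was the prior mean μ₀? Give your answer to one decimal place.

μ₀ = 43.0

With known observation variance, the Normal–Normal posterior has precision τ_n = τ₀ + n/σ² and mean μ_n = (τ₀μ₀ + (n/σ²)x̄)/τ_n.
Here τ₀ = 1/81.8 = 0.012225 and τ_data = 10/110.6 = 0.090416, so τ_n = 0.102641.
Rearranging for μ₀: μ₀ = (μ_n·τ_n − τ_data·x̄)/τ₀ = (33.4863·0.102641 − 0.090416·32.2) / 0.012225 = 0.525672/0.012225 ≈ 43.0.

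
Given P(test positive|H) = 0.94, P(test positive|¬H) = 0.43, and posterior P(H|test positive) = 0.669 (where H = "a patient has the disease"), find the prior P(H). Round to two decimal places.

Bayes' rule in odds form gives O(H|E) = O(H)·[P(E|H)/P(E|¬H)], hence O(H) = O(H|E)/LR.
Posterior odds = 0.669/(1−0.669) = 2.0211. LR = 0.94/0.43 = 2.1860.
Prior odds = 2.0211/2.1860 = 0.9246, so P(H) = 0.9246/(1+0.9246) ≈ 0.48.

P(H) = 0.48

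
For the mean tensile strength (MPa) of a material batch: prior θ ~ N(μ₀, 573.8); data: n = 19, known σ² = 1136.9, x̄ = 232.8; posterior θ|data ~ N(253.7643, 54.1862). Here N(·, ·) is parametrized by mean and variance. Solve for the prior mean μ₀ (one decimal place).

The posterior mean is a precision-weighted average: μ_n = (τ₀μ₀ + τ_data·x̄)/(τ₀+τ_data), with τ₀=1/σ₀² and τ_data=n/σ².
Here τ₀ = 1/573.8 = 0.001743 and τ_data = 19/1136.9 = 0.016712, so τ_n = 0.018455.
Rearranging for μ₀: μ₀ = (μ_n·τ_n − τ_data·x̄)/τ₀ = (253.7643·0.018455 − 0.016712·232.8) / 0.001743 = 0.792667/0.001743 ≈ 454.8.

μ₀ = 454.8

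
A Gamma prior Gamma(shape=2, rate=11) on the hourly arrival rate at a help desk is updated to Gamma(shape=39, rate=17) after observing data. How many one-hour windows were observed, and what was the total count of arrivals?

A Gamma(α, β) prior (rate parametrization) on a Poisson rate with n observations summing to S gives posterior Gamma(α+S, β+n).
Matching: Σxᵢ = 39 − 2 = 37 and n = 17 − 11 = 6.

n = 6 one-hour windows with total 37 arrivals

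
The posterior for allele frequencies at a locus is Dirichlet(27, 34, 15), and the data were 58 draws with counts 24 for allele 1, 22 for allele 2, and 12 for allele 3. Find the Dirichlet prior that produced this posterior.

For a Dirichlet(α) prior with multinomial counts c, the posterior is Dirichlet(α + c) componentwise.
Subtract each count from the matching posterior parameter: 27−24=3, 34−22=12, 15−12=3.

Dirichlet(3, 12, 3)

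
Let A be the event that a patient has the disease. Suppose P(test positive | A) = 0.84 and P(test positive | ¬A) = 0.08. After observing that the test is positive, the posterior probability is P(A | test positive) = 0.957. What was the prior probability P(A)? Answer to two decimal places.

P(A) = 0.68

Bayes' rule in odds form gives O(A|E) = O(A)·[P(E|A)/P(E|¬A)], hence O(A) = O(A|E)/LR.
Posterior odds = 0.957/(1−0.957) = 22.2558. LR = 0.84/0.08 = 10.5000.
Prior odds = 22.2558/10.5000 = 2.1196, so P(A) = 2.1196/(1+2.1196) ≈ 0.68.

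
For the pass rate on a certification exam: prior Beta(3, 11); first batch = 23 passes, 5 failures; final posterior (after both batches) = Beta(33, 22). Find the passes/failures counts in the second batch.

7 passes and 6 failures

Because Beta–binomial updating is additive in the counts, the combined data contributed (α_post−α_prior, β_post−β_prior) successes and failures.
Total across both batches: 33−3=30 passes, 22−11=11 failures.
Subtract the first batch: 30−23=7 passes and 11−5=6 failures.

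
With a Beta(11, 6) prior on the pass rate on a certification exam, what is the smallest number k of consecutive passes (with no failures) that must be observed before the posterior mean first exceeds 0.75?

After k passes and 0 failures the posterior is Beta(11+k, 6), with mean (11+k)/(11+6+k).
Set (11+k)/(17+k) > 0.75 and solve: k > (0.75·17 − 11)/(1 − 0.75) = 7.000.
The smallest integer exceeding 7.000 is 8.

k = 8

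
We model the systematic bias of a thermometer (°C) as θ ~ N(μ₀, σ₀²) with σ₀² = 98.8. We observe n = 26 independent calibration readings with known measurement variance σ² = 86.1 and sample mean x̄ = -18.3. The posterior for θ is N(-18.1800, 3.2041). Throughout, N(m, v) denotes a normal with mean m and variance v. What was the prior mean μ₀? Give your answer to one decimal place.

μ₀ = -14.6

With known observation variance, the Normal–Normal posterior has precision τ_n = τ₀ + n/σ² and mean μ_n = (τ₀μ₀ + (n/σ²)x̄)/τ_n.
Here τ₀ = 1/98.8 = 0.010121 and τ_data = 26/86.1 = 0.301974, so τ_n = 0.312095.
Rearranging for μ₀: μ₀ = (μ_n·τ_n − τ_data·x̄)/τ₀ = (-18.1800·0.312095 − 0.301974·-18.3) / 0.010121 = -0.147763/0.010121 ≈ -14.6.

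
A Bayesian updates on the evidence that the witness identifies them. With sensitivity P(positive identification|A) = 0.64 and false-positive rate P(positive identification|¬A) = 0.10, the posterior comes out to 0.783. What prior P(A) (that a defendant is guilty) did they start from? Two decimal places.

P(A) = 0.36

In odds form, posterior odds = prior odds × likelihood ratio, so prior odds = posterior odds ÷ LR.
Posterior odds = 0.783/(1−0.783) = 3.6083. LR = 0.64/0.10 = 6.4000.
Prior odds = 3.6083/6.4000 = 0.5638, so P(A) = 0.5638/(1+0.5638) ≈ 0.36.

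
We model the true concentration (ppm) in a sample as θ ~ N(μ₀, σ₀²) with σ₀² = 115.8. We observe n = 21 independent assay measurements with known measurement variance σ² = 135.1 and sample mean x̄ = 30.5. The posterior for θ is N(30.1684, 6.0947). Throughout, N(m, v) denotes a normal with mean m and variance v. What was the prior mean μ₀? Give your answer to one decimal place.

μ₀ = 24.2

With known observation variance, the Normal–Normal posterior has precision τ_n = τ₀ + n/σ² and mean μ_n = (τ₀μ₀ + (n/σ²)x̄)/τ_n.
Here τ₀ = 1/115.8 = 0.008636 and τ_data = 21/135.1 = 0.155440, so τ_n = 0.164076.
Rearranging for μ₀: μ₀ = (μ_n·τ_n − τ_data·x̄)/τ₀ = (30.1684·0.164076 − 0.155440·30.5) / 0.008636 = 0.208990/0.008636 ≈ 24.2.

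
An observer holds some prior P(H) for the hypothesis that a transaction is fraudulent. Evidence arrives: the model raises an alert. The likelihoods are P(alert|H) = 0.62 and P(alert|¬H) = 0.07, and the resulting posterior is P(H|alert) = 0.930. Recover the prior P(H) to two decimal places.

Bayes' rule in odds form gives O(H|E) = O(H)·[P(E|H)/P(E|¬H)], hence O(H) = O(H|E)/LR.
Posterior odds = 0.930/(1−0.930) = 13.2857. LR = 0.62/0.07 = 8.8571.
Prior odds = 13.2857/8.8571 = 1.5000, so P(H) = 1.5000/(1+1.5000) ≈ 0.60.

P(H) = 0.60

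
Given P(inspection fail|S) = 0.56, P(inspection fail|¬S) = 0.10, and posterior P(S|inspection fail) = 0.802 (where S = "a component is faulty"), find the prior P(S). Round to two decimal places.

Bayes' rule in odds form gives O(S|E) = O(S)·[P(E|S)/P(E|¬S)], hence O(S) = O(S|E)/LR.
Posterior odds = 0.802/(1−0.802) = 4.0505. LR = 0.56/0.10 = 5.6000.
Prior odds = 4.0505/5.6000 = 0.7233, so P(S) = 0.7233/(1+0.7233) ≈ 0.42.

P(S) = 0.42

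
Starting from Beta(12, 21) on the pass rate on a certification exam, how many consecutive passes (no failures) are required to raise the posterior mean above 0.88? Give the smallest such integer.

After k passes and 0 failures the posterior is Beta(12+k, 21), with mean (12+k)/(12+21+k).
Set (12+k)/(33+k) > 0.88 and solve: k > (0.88·33 − 12)/(1 − 0.88) = 142.000.
The smallest integer exceeding 142.000 is 143.

k = 143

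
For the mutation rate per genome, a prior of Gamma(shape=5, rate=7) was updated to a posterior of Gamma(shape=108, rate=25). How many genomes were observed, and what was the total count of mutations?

n = 18 genomes with total 103 mutations

Gamma–Poisson conjugacy: posterior shape = α + Σxᵢ, posterior rate = β + n.
Matching: Σxᵢ = 108 − 5 = 103 and n = 25 − 7 = 18.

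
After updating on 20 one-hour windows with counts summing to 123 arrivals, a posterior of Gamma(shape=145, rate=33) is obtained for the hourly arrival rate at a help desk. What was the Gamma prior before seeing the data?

Gamma(shape=22, rate=13)

A Gamma(α, β) prior (rate parametrization) on a Poisson rate with n observations summing to S gives posterior Gamma(α+S, β+n).
So α = 145 − 123 = 22 and β = 33 − 20 = 13.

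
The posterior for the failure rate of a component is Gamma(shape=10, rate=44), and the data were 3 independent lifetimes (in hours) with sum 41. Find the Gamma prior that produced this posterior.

Gamma–exponential conjugacy: posterior shape = α + n, posterior rate = β + Σtᵢ.
So α = 10 − 3 = 7 and β = 44 − 41 = 3.

Gamma(shape=7, rate=3)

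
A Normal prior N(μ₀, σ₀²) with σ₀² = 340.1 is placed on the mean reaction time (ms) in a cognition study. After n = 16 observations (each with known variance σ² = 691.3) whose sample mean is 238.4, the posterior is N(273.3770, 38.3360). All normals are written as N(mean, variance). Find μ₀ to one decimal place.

μ₀ = 548.7

With known observation variance, the Normal–Normal posterior has precision τ_n = τ₀ + n/σ² and mean μ_n = (τ₀μ₀ + (n/σ²)x̄)/τ_n.
Here τ₀ = 1/340.1 = 0.002940 and τ_data = 16/691.3 = 0.023145, so τ_n = 0.026085.
Rearranging for μ₀: μ₀ = (μ_n·τ_n − τ_data·x̄)/τ₀ = (273.3770·0.026085 − 0.023145·238.4) / 0.002940 = 1.613271/0.002940 ≈ 548.7.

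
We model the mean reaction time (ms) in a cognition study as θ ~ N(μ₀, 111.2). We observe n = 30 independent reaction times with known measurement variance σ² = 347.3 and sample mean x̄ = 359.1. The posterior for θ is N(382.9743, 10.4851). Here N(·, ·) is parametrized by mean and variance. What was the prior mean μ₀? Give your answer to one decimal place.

With known observation variance, the Normal–Normal posterior has precision τ_n = τ₀ + n/σ² and mean μ_n = (τ₀μ₀ + (n/σ²)x̄)/τ_n.
Here τ₀ = 1/111.2 = 0.008993 and τ_data = 30/347.3 = 0.086381, so τ_n = 0.095374.
Rearranging for μ₀: μ₀ = (μ_n·τ_n − τ_data·x̄)/τ₀ = (382.9743·0.095374 − 0.086381·359.1) / 0.008993 = 5.506374/0.008993 ≈ 612.3.

μ₀ = 612.3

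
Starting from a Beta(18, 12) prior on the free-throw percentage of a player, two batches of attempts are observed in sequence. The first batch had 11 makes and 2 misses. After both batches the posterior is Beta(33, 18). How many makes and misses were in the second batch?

4 makes and 4 misses

Because Beta–binomial updating is additive in the counts, the combined data contributed (α_post−α_prior, β_post−β_prior) successes and failures.
Total across both batches: 33−18=15 makes, 18−12=6 misses.
Subtract the first batch: 15−11=4 makes and 6−2=4 misses.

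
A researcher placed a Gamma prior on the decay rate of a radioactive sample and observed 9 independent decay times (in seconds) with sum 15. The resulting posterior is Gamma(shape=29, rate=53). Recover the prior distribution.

Gamma(shape=20, rate=38)

For an exponential likelihood with a Gamma(α, β) prior on the rate, n observations with total T give posterior Gamma(α+n, β+T).
So α = 29 − 9 = 20 and β = 53 − 15 = 38.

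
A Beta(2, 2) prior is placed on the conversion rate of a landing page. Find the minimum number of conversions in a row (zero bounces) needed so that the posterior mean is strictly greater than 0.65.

After k conversions and 0 bounces the posterior is Beta(2+k, 2), with mean (2+k)/(2+2+k).
Set (2+k)/(4+k) > 0.65 and solve: k > (0.65·4 − 2)/(1 − 0.65) = 1.714.
The smallest integer exceeding 1.714 is 2.

k = 2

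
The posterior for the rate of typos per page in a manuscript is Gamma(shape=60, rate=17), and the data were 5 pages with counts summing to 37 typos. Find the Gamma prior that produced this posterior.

A Gamma(α, β) prior (rate parametrization) on a Poisson rate with n observations summing to S gives posterior Gamma(α+S, β+n).
So α = 60 − 37 = 23 and β = 17 − 5 = 12.

Gamma(shape=23, rate=12)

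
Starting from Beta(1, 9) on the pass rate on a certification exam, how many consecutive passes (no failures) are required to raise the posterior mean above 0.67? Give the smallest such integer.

k = 18

After k passes and 0 failures the posterior is Beta(1+k, 9), with mean (1+k)/(1+9+k).
Set (1+k)/(10+k) > 0.67 and solve: k > (0.67·10 − 1)/(1 − 0.67) = 17.273.
The smallest integer exceeding 17.273 is 18, and checking k=18: (19)/(28) = 0.6786 > 0.67.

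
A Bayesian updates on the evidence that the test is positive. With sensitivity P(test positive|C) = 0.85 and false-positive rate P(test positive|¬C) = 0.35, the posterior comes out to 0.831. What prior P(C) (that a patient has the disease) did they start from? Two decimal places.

Bayes' rule in odds form gives O(C|E) = O(C)·[P(E|C)/P(E|¬C)], hence O(C) = O(C|E)/LR.
Posterior odds = 0.831/(1−0.831) = 4.9172. LR = 0.85/0.35 = 2.4286.
Prior odds = 4.9172/2.4286 = 2.0247, so P(C) = 2.0247/(1+2.0247) ≈ 0.67.

P(C) = 0.67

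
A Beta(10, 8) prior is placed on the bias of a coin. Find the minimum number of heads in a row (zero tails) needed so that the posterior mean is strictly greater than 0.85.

k = 36

After k heads and 0 tails the posterior is Beta(10+k, 8), with mean (10+k)/(10+8+k).
Set (10+k)/(18+k) > 0.85 and solve: k > (0.85·18 − 10)/(1 − 0.85) = 35.333.
The smallest integer exceeding 35.333 is 36.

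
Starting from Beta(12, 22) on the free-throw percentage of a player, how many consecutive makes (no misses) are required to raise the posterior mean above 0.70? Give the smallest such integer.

k = 40

After k makes and 0 misses the posterior is Beta(12+k, 22), with mean (12+k)/(12+22+k).
Set (12+k)/(34+k) > 0.70 and solve: k > (0.70·34 − 12)/(1 − 0.70) = 39.333.
The smallest integer exceeding 39.333 is 40, and checking k=40: (52)/(74) = 0.7027 > 0.70.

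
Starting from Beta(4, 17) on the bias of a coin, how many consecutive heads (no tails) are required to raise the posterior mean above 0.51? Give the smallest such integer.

k = 14

After k heads and 0 tails the posterior is Beta(4+k, 17), with mean (4+k)/(4+17+k).
Set (4+k)/(21+k) > 0.51 and solve: k > (0.51·21 − 4)/(1 − 0.51) = 13.694.
The smallest integer exceeding 13.694 is 14, and checking k=14: (18)/(35) = 0.5143 > 0.51.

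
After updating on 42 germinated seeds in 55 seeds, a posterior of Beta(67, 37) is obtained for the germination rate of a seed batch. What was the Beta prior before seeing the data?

Beta(25, 24)

Under Beta–binomial conjugacy the posterior parameters are (α+s, β+f).
So α = 67 − 42 = 25 and β = 37 − 13 = 24.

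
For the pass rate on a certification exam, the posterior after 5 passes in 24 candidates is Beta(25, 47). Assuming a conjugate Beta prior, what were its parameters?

Beta(20, 28)

Under Beta–binomial conjugacy the posterior parameters are (a+s, b+f).
Subtract the data counts: 25−5=20, 47−19=28.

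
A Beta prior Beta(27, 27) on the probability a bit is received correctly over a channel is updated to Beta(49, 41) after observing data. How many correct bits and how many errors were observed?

22 correct bits and 14 errors

A Beta(a, b) prior with s successes and f failures in binomial data gives a Beta(a+s, b+f) posterior.
Match parameters: s=49−27=22, f=41−27=14.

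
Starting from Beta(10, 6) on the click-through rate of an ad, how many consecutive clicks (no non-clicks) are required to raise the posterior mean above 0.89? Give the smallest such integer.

k = 39

After k clicks and 0 non-clicks the posterior is Beta(10+k, 6), with mean (10+k)/(10+6+k).
Set (10+k)/(16+k) > 0.89 and solve: k > (0.89·16 − 10)/(1 − 0.89) = 38.545.
The smallest integer exceeding 38.545 is 39, and checking k=39: (49)/(55) = 0.8909 > 0.89.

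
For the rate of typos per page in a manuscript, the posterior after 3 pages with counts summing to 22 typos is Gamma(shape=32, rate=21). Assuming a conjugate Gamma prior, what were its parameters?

Gamma(shape=10, rate=18)

Gamma–Poisson conjugacy: posterior shape = α + Σxᵢ, posterior rate = β + n.
So α = 32 − 22 = 10 and β = 21 − 3 = 18.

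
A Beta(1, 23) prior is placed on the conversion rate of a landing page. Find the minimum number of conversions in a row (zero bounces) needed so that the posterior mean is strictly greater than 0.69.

k = 51

After k conversions and 0 bounces the posterior is Beta(1+k, 23), with mean (1+k)/(1+23+k).
Set (1+k)/(24+k) > 0.69 and solve: k > (0.69·24 − 1)/(1 − 0.69) = 50.194.
The smallest integer exceeding 50.194 is 51, and checking k=51: (52)/(75) = 0.6933 > 0.69.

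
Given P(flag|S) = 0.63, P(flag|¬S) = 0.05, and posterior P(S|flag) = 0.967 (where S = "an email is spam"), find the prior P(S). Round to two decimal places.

In odds form, posterior odds = prior odds × likelihood ratio, so prior odds = posterior odds ÷ LR.
Posterior odds = 0.967/(1−0.967) = 29.3030. LR = 0.63/0.05 = 12.6000.
Prior odds = 29.3030/12.6000 = 2.3256, so P(S) = 2.3256/(1+2.3256) ≈ 0.70.

P(S) = 0.70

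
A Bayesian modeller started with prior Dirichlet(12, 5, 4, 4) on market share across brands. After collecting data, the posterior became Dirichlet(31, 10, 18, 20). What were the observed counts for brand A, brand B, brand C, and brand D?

counts (19, 5, 14, 16)

For a Dirichlet(α) prior with multinomial counts c, the posterior is Dirichlet(α + c) componentwise.
Counts are posterior − prior componentwise: 31−12=19, 10−5=5, 18−4=14, 20−4=16.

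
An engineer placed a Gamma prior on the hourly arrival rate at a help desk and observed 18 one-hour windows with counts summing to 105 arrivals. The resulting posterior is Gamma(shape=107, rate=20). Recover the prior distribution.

A Gamma(α, β) prior (rate parametrization) on a Poisson rate with n observations summing to S gives posterior Gamma(α+S, β+n).
So α = 107 − 105 = 2 and β = 20 − 18 = 2.

Gamma(shape=2, rate=2)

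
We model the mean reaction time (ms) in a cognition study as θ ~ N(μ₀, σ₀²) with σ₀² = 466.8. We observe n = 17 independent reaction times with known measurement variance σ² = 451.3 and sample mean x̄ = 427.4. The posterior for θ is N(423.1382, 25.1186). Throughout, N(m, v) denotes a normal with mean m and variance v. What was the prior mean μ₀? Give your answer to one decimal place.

μ₀ = 348.2

With known observation variance, the Normal–Normal posterior has precision τ_n = τ₀ + n/σ² and mean μ_n = (τ₀μ₀ + (n/σ²)x̄)/τ_n.
Here τ₀ = 1/466.8 = 0.002142 and τ_data = 17/451.3 = 0.037669, so τ_n = 0.039811.
Rearranging for μ₀: μ₀ = (μ_n·τ_n − τ_data·x̄)/τ₀ = (423.1382·0.039811 − 0.037669·427.4) / 0.002142 = 0.745824/0.002142 ≈ 348.2.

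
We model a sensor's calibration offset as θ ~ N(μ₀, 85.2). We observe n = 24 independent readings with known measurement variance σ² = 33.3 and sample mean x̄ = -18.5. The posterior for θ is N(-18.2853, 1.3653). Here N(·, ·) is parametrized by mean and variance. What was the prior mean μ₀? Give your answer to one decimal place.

The posterior mean is a precision-weighted average: μ_n = (τ₀μ₀ + τ_data·x̄)/(τ₀+τ_data), with τ₀=1/σ₀² and τ_data=n/σ².
Here τ₀ = 1/85.2 = 0.011737 and τ_data = 24/33.3 = 0.720721, so τ_n = 0.732458.
Rearranging for μ₀: μ₀ = (μ_n·τ_n − τ_data·x̄)/τ₀ = (-18.2853·0.732458 − 0.720721·-18.5) / 0.011737 = -0.059876/0.011737 ≈ -5.1.

μ₀ = -5.1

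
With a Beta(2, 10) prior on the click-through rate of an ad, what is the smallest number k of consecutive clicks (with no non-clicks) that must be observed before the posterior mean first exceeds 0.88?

After k clicks and 0 non-clicks the posterior is Beta(2+k, 10), with mean (2+k)/(2+10+k).
Set (2+k)/(12+k) > 0.88 and solve: k > (0.88·12 − 2)/(1 − 0.88) = 71.333.
The smallest integer exceeding 71.333 is 72, and checking k=72: (74)/(84) = 0.8810 > 0.88.

k = 72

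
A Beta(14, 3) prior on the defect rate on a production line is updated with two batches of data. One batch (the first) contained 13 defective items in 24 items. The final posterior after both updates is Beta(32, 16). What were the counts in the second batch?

Because Beta–binomial updating is additive in the counts, the combined data contributed (α_post−α_prior, β_post−β_prior) successes and failures.
Total across both batches: 32−14=18 defective items, 16−3=13 good items.
Subtract the first batch: 18−13=5 defective items and 13−11=2 good items.

5 defective items and 2 good items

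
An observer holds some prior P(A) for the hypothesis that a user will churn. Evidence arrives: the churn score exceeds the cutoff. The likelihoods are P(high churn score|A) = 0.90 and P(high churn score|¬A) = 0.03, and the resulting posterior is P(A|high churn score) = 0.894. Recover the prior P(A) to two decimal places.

P(A) = 0.22

In odds form, posterior odds = prior odds × likelihood ratio, so prior odds = posterior odds ÷ LR.
Posterior odds = 0.894/(1−0.894) = 8.4340. LR = 0.90/0.03 = 30.0000.
Prior odds = 8.4340/30.0000 = 0.2811, so P(A) = 0.2811/(1+0.2811) ≈ 0.22.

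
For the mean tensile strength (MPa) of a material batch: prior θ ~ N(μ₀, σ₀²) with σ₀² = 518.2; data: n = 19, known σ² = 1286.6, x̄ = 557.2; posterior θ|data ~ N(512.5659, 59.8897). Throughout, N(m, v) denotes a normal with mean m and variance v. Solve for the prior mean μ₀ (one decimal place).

μ₀ = 171.0

With known observation variance, the Normal–Normal posterior has precision τ_n = τ₀ + n/σ² and mean μ_n = (τ₀μ₀ + (n/σ²)x̄)/τ_n.
Here τ₀ = 1/518.2 = 0.001930 and τ_data = 19/1286.6 = 0.014768, so τ_n = 0.016698.
Rearranging for μ₀: μ₀ = (μ_n·τ_n − τ_data·x̄)/τ₀ = (512.5659·0.016698 − 0.014768·557.2) / 0.001930 = 0.330096/0.001930 ≈ 171.0.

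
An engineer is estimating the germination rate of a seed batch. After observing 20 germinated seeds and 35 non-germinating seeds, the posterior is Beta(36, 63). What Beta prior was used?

Beta(16, 28)

A Beta(α, β) prior with s successes and f failures in binomial data gives a Beta(α+s, β+f) posterior.
Subtract the data counts: 36−20=16, 63−35=28.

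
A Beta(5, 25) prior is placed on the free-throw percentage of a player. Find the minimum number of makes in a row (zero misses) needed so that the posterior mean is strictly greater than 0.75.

After k makes and 0 misses the posterior is Beta(5+k, 25), with mean (5+k)/(5+25+k).
Set (5+k)/(30+k) > 0.75 and solve: k > (0.75·30 − 5)/(1 − 0.75) = 70.000.
The smallest integer exceeding 70.000 is 71, and checking k=71: (76)/(101) = 0.7525 > 0.75.

k = 71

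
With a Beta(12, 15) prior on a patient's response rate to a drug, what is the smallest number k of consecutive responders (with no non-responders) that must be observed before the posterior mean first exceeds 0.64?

After k responders and 0 non-responders the posterior is Beta(12+k, 15), with mean (12+k)/(12+15+k).
Set (12+k)/(27+k) > 0.64 and solve: k > (0.64·27 − 12)/(1 − 0.64) = 14.667.
The smallest integer exceeding 14.667 is 15, and checking k=15: (27)/(42) = 0.6429 > 0.64.

k = 15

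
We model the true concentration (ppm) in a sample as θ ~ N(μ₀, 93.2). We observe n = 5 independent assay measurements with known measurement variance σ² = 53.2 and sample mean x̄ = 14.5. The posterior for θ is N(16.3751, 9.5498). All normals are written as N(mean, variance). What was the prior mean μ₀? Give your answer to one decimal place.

With known observation variance, the Normal–Normal posterior has precision τ_n = τ₀ + n/σ² and mean μ_n = (τ₀μ₀ + (n/σ²)x̄)/τ_n.
Here τ₀ = 1/93.2 = 0.010730 and τ_data = 5/53.2 = 0.093985, so τ_n = 0.104715.
Rearranging for μ₀: μ₀ = (μ_n·τ_n − τ_data·x̄)/τ₀ = (16.3751·0.104715 − 0.093985·14.5) / 0.010730 = 0.351936/0.010730 ≈ 32.8.

μ₀ = 32.8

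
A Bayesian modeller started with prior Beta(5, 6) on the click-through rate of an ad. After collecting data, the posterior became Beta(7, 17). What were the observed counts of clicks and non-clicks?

A Beta(a, b) prior with s successes and f failures in binomial data gives a Beta(a+s, b+f) posterior.
So s = 7 − 5 = 2 and f = 17 − 6 = 11.

2 clicks and 11 non-clicks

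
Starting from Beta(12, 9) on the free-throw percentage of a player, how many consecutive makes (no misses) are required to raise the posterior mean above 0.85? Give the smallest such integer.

After k makes and 0 misses the posterior is Beta(12+k, 9), with mean (12+k)/(12+9+k).
Set (12+k)/(21+k) > 0.85 and solve: k > (0.85·21 − 12)/(1 − 0.85) = 39.000.
The smallest integer exceeding 39.000 is 40, and checking k=40: (52)/(61) = 0.8525 > 0.85.

k = 40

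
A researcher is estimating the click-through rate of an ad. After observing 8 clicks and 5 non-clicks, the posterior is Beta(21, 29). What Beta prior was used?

Beta(13, 24)

A Beta(α, β) prior with s successes and f failures in binomial data gives a Beta(α+s, β+f) posterior.
Subtract the data counts: 21−8=13, 29−5=24.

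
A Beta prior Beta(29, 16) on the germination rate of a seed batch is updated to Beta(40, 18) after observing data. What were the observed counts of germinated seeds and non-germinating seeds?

Beta is conjugate to the binomial likelihood: posterior = Beta(α+s, β+f).
Match parameters: s=40−29=11, f=18−16=2.

11 germinated seeds and 2 non-germinating seeds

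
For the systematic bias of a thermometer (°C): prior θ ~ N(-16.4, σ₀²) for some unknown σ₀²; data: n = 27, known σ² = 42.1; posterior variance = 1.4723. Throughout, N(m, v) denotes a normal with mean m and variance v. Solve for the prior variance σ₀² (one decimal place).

Posterior precision equals prior precision plus data precision: 1/σ_n² = 1/σ₀² + n/σ².
So 1/σ₀² = 1/1.4723 − 27/42.1 = 0.679209 − 0.641330 = 0.037879.
Hence σ₀² = 1/0.037879 ≈ 26.4.

σ₀² = 26.4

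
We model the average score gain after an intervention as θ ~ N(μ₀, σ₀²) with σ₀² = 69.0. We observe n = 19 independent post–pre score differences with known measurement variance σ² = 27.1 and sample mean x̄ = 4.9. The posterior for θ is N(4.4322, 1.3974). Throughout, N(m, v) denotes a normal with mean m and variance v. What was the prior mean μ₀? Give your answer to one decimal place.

The posterior mean is a precision-weighted average: μ_n = (τ₀μ₀ + τ_data·x̄)/(τ₀+τ_data), with τ₀=1/σ₀² and τ_data=n/σ².
Here τ₀ = 1/69.0 = 0.014493 and τ_data = 19/27.1 = 0.701107, so τ_n = 0.715600.
Rearranging for μ₀: μ₀ = (μ_n·τ_n − τ_data·x̄)/τ₀ = (4.4322·0.715600 − 0.701107·4.9) / 0.014493 = -0.263742/0.014493 ≈ -18.2.

μ₀ = -18.2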